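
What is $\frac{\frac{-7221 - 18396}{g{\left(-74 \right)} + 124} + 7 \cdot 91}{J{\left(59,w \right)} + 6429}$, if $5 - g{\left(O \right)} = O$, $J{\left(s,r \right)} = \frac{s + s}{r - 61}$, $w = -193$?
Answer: $\frac{6584569}{82867036} \approx 0.079459$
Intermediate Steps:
$J{\left(s,r \right)} = \frac{2 s}{-61 + r}$
$g{\left(O \right)} = 5 - O$
$\frac{\frac{-7221 - 18396}{g{\left(-74 \right)} + 124} + 7 \cdot 91}{J{\left(59,w \right)} + 6429} = \frac{\frac{-7221 - 18396}{\left(5 - -74\right) + 124} + 7 \cdot 91}{2 \cdot 59 \frac{1}{-61 - 193} + 6429} = \frac{- \frac{25617}{\left(5 + 74\right) + 124} + 637}{2 \cdot 59 \frac{1}{-254} + 6429} = \frac{- \frac{25617}{79 + 124} + 637}{2 \cdot 59 \left(- \frac{1}{254}\right) + 6429} = \frac{- \frac{25617}{203} + 637}{- \frac{59}{127} + 6429} = \frac{\left(-25617\right) \frac{1}{203} + 637}{\frac{816424}{127}} = \left(- \frac{25617}{203} + 637\right) \frac{127}{816424} = \frac{103694}{203} \cdot \frac{127}{816424} = \frac{6584569}{82867036}$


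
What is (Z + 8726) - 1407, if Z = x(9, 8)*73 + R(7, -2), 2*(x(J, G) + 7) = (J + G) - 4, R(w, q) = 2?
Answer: 14569/2 ≈ 7284.5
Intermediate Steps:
x(J, G) = -9 + G/2 + J/2 (x(J, G) = -7 + ((J + G) - 4)/2 = -7 + ((G + J) - 4)/2 = -7 + (-4 + G + J)/2 = -7 + (-2 + G/2 + J/2) = -9 + G/2 + J/2)
Z = -69/2 (Z = (-9 + (½)*8 + (½)*9)*73 + 2 = (-9 + 4 + 9/2)*73 + 2 = -½*73 + 2 = -73/2 + 2 = -69/2 ≈ -34.500)
(Z + 8726) - 1407 = (-69/2 + 8726) - 1407 = 17383/2 - 1407 = 14569/2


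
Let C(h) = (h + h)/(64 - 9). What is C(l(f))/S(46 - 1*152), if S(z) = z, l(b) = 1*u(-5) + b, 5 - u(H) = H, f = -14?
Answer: 4/2915 ≈ 0.0013722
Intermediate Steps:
u(H) = 5 - H
l(b) = 10 + b (l(b) = 1*(5 - 1*(-5)) + b = 1*(5 + 5) + b = 1*10 + b = 10 + b)
C(h) = 2*h/55 (C(h) = (2*h)/55 = (2*h)*(1/55) = 2*h/55)
C(l(f))/S(46 - 1*152) = (2*(10 - 14)/55)/(46 - 1*152) = ((2/55)*(-4))/(46 - 152) = -8/55/(-106) = -8/55*(-1/106) = 4/2915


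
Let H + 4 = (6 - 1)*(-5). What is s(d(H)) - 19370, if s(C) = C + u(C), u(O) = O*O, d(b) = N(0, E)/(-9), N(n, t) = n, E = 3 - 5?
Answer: -19370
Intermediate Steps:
E = -2
H = -29 (H = -4 + (6 - 1)*(-5) = -4 + 5*(-5) = -4 - 25 = -29)
d(b) = 0 (d(b) = 0/(-9) = 0*(-1/9) = 0)
u(O) = O**2
s(C) = C + C**2
s(d(H)) - 19370 = 0*(1 + 0) - 19370 = 0*1 - 19370 = 0 - 19370 = -19370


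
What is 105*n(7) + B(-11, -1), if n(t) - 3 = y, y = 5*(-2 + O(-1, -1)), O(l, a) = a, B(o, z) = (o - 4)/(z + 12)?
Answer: -13875/11 ≈ -1261.4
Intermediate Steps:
B(o, z) = (-4 + o)/(12 + z)
y = -15 (y = 5*(-2 - 1) = 5*(-3) = -15)
n(t) = -12 (n(t) = 3 - 15 = -12)
105*n(7) + B(-11, -1) = 105*(-12) + (-4 - 11)/(12 - 1) = -1260 - 15/11 = -13875/11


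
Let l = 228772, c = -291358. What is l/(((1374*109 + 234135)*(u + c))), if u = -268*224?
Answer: -114386/67449486195 ≈ -1.6959e-6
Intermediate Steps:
u = -60032
l/(((1374*109 + 234135)*(u + c))) = 228772/(((1374*109 + 234135)*(-60032 - 291358))) = 228772/(((149766 + 234135)*(-351390))) = 228772/((383901*(-351390))) = 228772/(-134898972390) = 228772*(-1/134898972390) = -114386/67449486195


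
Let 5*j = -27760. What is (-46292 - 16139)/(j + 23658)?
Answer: -62431/18106 ≈ -3.4481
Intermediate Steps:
j = -5552 (j = (⅕)*(-27760) = -5552)
(-46292 - 16139)/(j + 23658) = (-46292 - 16139)/(-5552 + 23658) = -62431/18106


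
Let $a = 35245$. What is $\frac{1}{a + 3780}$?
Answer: $\frac{1}{39025} \approx 2.5625 \cdot 10^{-5}$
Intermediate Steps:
$\frac{1}{a + 3780} = \frac{1}{35245 + 3780} = \frac{1}{39025}$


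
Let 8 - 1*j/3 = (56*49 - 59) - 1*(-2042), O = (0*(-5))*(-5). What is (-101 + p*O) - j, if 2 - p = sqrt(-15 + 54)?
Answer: 14056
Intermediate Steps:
O = 0 (O = 0*(-5) = 0)
p = 2 - sqrt(39) (p = 2 - sqrt(-15 + 54) = 2 - sqrt(39) ≈ -4.2450)
j = -14157 (j = 24 - 3*((56*49 - 59) - 1*(-2042)) = 24 - 3*((2744 - 59) + 2042) = 24 - 3*(2685 + 2042) = 24 - 3*4727 = 24 - 14181 = -14157)
(-101 + p*O) - j = (-101 + (2 - sqrt(39))*0) - 1*(-14157) = (-101 + 0) + 14157 = -101 + 14157 = 14056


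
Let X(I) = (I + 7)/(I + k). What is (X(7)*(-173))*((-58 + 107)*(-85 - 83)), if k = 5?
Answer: 1661492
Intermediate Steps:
X(I) = (7 + I)/(5 + I) (X(I) = (I + 7)/(I + 5) = (7 + I)/(5 + I))
(X(7)*(-173))*((-58 + 107)*(-85 - 83)) = (((7 + 7)/(5 + 7))*(-173))*((-58 + 107)*(-85 - 83)) = ((14/12)*(-173))*(49*(-168)) = (((1/12)*14)*(-173))*(-8232) = ((7/6)*(-173))*(-8232) = -1211/6*(-8232) = 1661492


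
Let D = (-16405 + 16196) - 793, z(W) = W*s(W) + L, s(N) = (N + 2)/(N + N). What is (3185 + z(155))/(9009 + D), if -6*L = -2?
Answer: 19583/48042 ≈ 0.40762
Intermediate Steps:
L = 1/3 (L = -1/6*(-2) = 1/3 ≈ 0.33333)
s(N) = (2 + N)/(2*N) (s(N) = (2 + N)/((2*N)) = (2 + N)*(1/(2*N)) = (2 + N)/(2*N))
z(W) = 4/3 + W/2 (z(W) = W*((2 + W)/(2*W)) + 1/3 = (1 + W/2) + 1/3 = 4/3 + W/2)
D = -1002 (D = -209 - 793 = -1002)
(3185 + z(155))/(9009 + D) = (3185 + (4/3 + (1/2)*155))/(9009 - 1002) = (3185 + (4/3 + 155/2))/8007 = (3185 + 473/6)*(1/8007) = (19583/6)*(1/8007) = 19583/48042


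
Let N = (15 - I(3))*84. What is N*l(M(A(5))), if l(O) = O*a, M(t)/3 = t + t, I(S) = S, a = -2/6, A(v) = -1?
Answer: 2016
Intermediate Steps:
a = -1/3 (a = -2*1/6 = -1/3 ≈ -0.33333)
M(t) = 6*t (M(t) = 3*(t + t) = 3*(2*t) = 6*t)
l(O) = -O/3 (l(O) = O*(-1/3) = -O/3)
N = 1008 (N = (15 - 1*3)*84 = (15 - 3)*84 = 12*84 = 1008)
N*l(M(A(5))) = 1008*(-2*(-1)) = 1008*(-1/3*(-6)) = 1008*2 = 2016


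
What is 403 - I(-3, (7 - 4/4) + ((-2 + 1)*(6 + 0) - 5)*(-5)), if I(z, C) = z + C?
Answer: 345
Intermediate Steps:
I(z, C) = C + z
403 - I(-3, (7 - 4/4) + ((-2 + 1)*(6 + 0) - 5)*(-5)) = 403 - (((7 - 4/4) + ((-2 + 1)*(6 + 0) - 5)*(-5)) - 3) = 403 - (((7 - 4*¼) + (-1*6 - 5)*(-5)) - 3) = 403 - (((7 - 1) + (-6 - 5)*(-5)) - 3) = 403 - ((6 - 11*(-5)) - 3) = 403 - ((6 + 55) - 3) = 403 - (61 - 3) = 403 - 1*58 = 403 - 58 = 345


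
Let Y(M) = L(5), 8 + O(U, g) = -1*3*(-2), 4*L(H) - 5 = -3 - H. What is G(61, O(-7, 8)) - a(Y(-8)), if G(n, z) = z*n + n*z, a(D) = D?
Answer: -973/4 ≈ -243.25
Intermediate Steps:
L(H) = ½ - H/4 (L(H) = 5/4 + (-3 - H)/4 = 5/4 + (-¾ - H/4) = ½ - H/4)
O(U, g) = -2 (O(U, g) = -8 - 1*3*(-2) = -8 - 3*(-2) = -8 + 6 = -2)
Y(M) = -¾ (Y(M) = ½ - ¼*5 = ½ - 5/4 = -¾)
G(n, z) = 2*n*z (G(n, z) = n*z + n*z = 2*n*z)
G(61, O(-7, 8)) - a(Y(-8)) = 2*61*(-2) - 1*(-¾) = -244 + ¾ = -973/4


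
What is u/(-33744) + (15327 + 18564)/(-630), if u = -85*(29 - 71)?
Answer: -31829639/590520 ≈ -53.901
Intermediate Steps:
u = 3570 (u = -85*(-42) = 3570)
u/(-33744) + (15327 + 18564)/(-630) = 3570/(-33744) + (15327 + 18564)/(-630) = 3570*(-1/33744) + 33891*(-1/630) = -595/5624 - 11297/210 = -31829639/590520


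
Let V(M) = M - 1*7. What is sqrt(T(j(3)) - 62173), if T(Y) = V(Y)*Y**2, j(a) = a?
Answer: I*sqrt(62209) ≈ 249.42*I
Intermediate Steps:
V(M) = -7 + M (V(M) = M - 7 = -7 + M)
T(Y) = Y**2*(-7 + Y) (T(Y) = (-7 + Y)*Y**2 = Y**2*(-7 + Y))
sqrt(T(j(3)) - 62173) = sqrt(3**2*(-7 + 3) - 62173) = sqrt(9*(-4) - 62173) = sqrt(-36 - 62173) = sqrt(-62209) = I*sqrt(62209)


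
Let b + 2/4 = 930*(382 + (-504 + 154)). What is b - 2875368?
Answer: -5691217/2 ≈ -2.8456e+6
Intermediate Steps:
b = 59519/2 (b = -½ + 930*(382 + (-504 + 154)) = -½ + 930*(382 - 350) = -½ + 930*32 = -½ + 29760 = 59519/2 ≈ 29760.)
b - 2875368 = 59519/2 - 2875368 = -5691217/2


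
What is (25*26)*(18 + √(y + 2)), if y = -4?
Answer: 11700 + 650*I*√2 ≈ 11700.0 + 919.24*I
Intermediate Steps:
(25*26)*(18 + √(y + 2)) = (25*26)*(18 + √(-4 + 2)) = 650*(18 + √(-2)) = 650*(18 + I*√2) = 11700 + 650*I*√2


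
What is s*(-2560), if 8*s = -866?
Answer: 277120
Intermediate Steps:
s = -433/4 (s = (⅛)*(-866) = -433/4 ≈ -108.25)
s*(-2560) = -433/4*(-2560) = 277120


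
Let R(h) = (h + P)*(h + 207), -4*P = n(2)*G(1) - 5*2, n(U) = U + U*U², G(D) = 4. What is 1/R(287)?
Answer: 1/138073 ≈ 7.2425e-6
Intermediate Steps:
n(U) = U + U³
P = -15/2 (P = -((2 + 2³)*4 - 5*2)/4 = -((2 + 8)*4 - 10)/4 = -(10*4 - 10)/4 = -(40 - 10)/4 = -¼*30 = -15/2 ≈ -7.5000)
R(h) = (207 + h)*(-15/2 + h) (R(h) = (h - 15/2)*(h + 207) = (-15/2 + h)*(207 + h) = (207 + h)*(-15/2 + h))
1/R(287) = 1/(-3105/2 + 287² + (399/2)*287) = 1/(-3105/2 + 82369 + 114513/2) = 1/138073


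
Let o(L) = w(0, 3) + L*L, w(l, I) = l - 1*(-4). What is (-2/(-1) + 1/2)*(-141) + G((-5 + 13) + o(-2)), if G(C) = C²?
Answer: -193/2 ≈ -96.500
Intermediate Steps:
w(l, I) = 4 + l (w(l, I) = l + 4 = 4 + l)
o(L) = 4 + L² (o(L) = (4 + 0) + L*L = 4 + L²)
(-2/(-1) + 1/2)*(-141) + G((-5 + 13) + o(-2)) = (-2/(-1) + 1/2)*(-141) + ((-5 + 13) + (4 + (-2)²))² = (-2*(-1) + 1*(½))*(-141) + (8 + (4 + 4))² = (2 + ½)*(-141) + (8 + 8)² = (5/2)*(-141) + 16² = -705/2 + 256 = -193/2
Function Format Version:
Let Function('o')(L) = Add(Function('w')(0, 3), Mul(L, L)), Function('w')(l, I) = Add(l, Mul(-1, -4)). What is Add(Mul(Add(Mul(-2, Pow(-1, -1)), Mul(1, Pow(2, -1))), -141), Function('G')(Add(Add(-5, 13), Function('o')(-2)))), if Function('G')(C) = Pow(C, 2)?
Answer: Rational(-193, 2) ≈ -96.500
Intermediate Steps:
Function('w')(l, I) = Add(4, l) (Function('w')(l, I) = Add(l, 4) = Add(4, l))
Function('o')(L) = Add(4, Pow(L, 2)) (Function('o')(L) = Add(Add(4, 0), Mul(L, L)) = Add(4, Pow(L, 2)))
Add(Mul(Add(Mul(-2, Pow(-1, -1)), Mul(1, Pow(2, -1))), -141), Function('G')(Add(Add(-5, 13), Function('o')(-2)))) = Add(Mul(Add(Mul(-2, Pow(-1, -1)), Mul(1, Pow(2, -1))), -141), Pow(Add(Add(-5, 13), Add(4, Pow(-2, 2))), 2)) = Add(Mul(Add(Mul(-2, -1), Mul(1, Rational(1, 2))), -141), Pow(Add(8, Add(4, 4)), 2)) = Add(Mul(Add(2, Rational(1, 2)), -141), Pow(Add(8, 8), 2)) = Add(Mul(Rational(5, 2), -141), Pow(16, 2)) = Add(Rational(-705, 2), 256) = Rational(-193, 2)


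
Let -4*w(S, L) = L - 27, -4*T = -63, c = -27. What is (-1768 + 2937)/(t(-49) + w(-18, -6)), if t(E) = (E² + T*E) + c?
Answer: 2338/3221 ≈ 0.72586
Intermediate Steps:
T = 63/4 (T = -¼*(-63) = 63/4 ≈ 15.750)
w(S, L) = 27/4 - L/4 (w(S, L) = -(L - 27)/4 = -(-27 + L)/4 = 27/4 - L/4)
t(E) = -27 + E² + 63*E/4 (t(E) = (E² + 63*E/4) - 27 = -27 + E² + 63*E/4)
(-1768 + 2937)/(t(-49) + w(-18, -6)) = (-1768 + 2937)/((-27 + (-49)² + (63/4)*(-49)) + (27/4 - ¼*(-6))) = 1169/((-27 + 2401 - 3087/4) + (27/4 + 3/2)) = 1169/(6409/4 + 33/4) = 1169/(3221/2) = 1169*(2/3221) = 2338/3221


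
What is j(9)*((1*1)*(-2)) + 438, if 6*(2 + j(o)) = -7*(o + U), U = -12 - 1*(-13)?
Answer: 1396/3 ≈ 465.33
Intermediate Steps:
U = 1 (U = -12 + 13 = 1)
j(o) = -19/6 - 7*o/6 (j(o) = -2 + (-7*(o + 1))/6 = -2 + (-7*(1 + o))/6 = -2 + (-7 - 7*o)/6 = -2 + (-7/6 - 7*o/6) = -19/6 - 7*o/6)
j(9)*((1*1)*(-2)) + 438 = (-19/6 - 7/6*9)*((1*1)*(-2)) + 438 = (-19/6 - 21/2)*(1*(-2)) + 438 = -41/3*(-2) + 438 = 82/3 + 438 = 1396/3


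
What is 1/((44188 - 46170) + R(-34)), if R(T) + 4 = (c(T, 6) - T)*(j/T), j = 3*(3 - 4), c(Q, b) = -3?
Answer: -34/67431 ≈ -0.00050422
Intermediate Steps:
j = -3 (j = 3*(-1) = -3)
R(T) = -4 - 3*(-3 - T)/T (R(T) = -4 + (-3 - T)*(-3/T) = -4 - 3*(-3 - T)/T)
1/((44188 - 46170) + R(-34)) = 1/((44188 - 46170) + (9 - 1*(-34))/(-34)) = 1/(-1982 - (9 + 34)/34) = 1/(-1982 - 1/34*43) = 1/(-1982 - 43/34) = 1/(-67431/34) = -34/67431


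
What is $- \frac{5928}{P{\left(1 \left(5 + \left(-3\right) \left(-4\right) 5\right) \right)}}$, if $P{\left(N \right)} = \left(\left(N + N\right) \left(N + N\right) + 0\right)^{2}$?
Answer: $- \frac{57}{2746250} \approx -2.0756 \cdot 10^{-5}$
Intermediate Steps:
$P{\left(N \right)} = 16 N^{4}$ ($P{\left(N \right)} = \left(2 N 2 N + 0\right)^{2} = \left(4 N^{2} + 0\right)^{2} = \left(4 N^{2}\right)^{2} = 16 N^{4}$)
$- \frac{5928}{P{\left(1 \left(5 + \left(-3\right) \left(-4\right) 5\right) \right)}} = - \frac{5928}{16 \left(1 \left(5 + \left(-3\right) \left(-4\right) 5\right)\right)^{4}} = - \frac{5928}{16 \left(1 \left(5 + 12 \cdot 5\right)\right)^{4}} = - \frac{5928}{16 \left(1 \left(5 + 60\right)\right)^{4}} = - \frac{5928}{16 \left(1 \cdot 65\right)^{4}} = - \frac{5928}{16 \cdot 65^{4}} = - \frac{5928}{16 \cdot 17850625} = - \frac{5928}{285610000} = \left(-5928\right) \frac{1}{285610000} = - \frac{57}{2746250}$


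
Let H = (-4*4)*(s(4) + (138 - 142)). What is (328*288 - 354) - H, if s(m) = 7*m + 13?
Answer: 94702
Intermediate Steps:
s(m) = 13 + 7*m
H = -592 (H = (-4*4)*((13 + 7*4) + (138 - 142)) = -16*((13 + 28) - 4) = -16*(41 - 4) = -16*37 = -592)
(328*288 - 354) - H = (328*288 - 354) - 1*(-592) = (94464 - 354) + 592 = 94110 + 592 = 94702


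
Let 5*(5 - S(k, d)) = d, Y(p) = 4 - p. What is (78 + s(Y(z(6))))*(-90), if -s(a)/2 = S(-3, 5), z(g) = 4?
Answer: -6300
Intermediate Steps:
S(k, d) = 5 - d/5
s(a) = -8 (s(a) = -2*(5 - 1/5*5) = -2*(5 - 1) = -2*4 = -8)
(78 + s(Y(z(6))))*(-90) = (78 - 8)*(-90) = 70*(-90) = -6300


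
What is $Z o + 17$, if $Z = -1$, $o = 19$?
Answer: $-2$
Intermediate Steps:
$Z o + 17 = \left(-1\right) 19 + 17 = -19 + 17 = -2$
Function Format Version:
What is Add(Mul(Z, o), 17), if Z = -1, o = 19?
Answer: -2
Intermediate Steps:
Add(Mul(Z, o), 17) = Add(Mul(-1, 19), 17) = Add(-19, 17) = -2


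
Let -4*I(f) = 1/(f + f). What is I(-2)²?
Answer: 1/256 ≈ 0.0039063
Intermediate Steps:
I(f) = -1/(8*f) (I(f) = -1/(4*(f + f)) = -1/(2*f)/4 = -1/(8*f))
I(-2)² = (-⅛/(-2))² = (-⅛*(-½))² = (1/16)² = 1/256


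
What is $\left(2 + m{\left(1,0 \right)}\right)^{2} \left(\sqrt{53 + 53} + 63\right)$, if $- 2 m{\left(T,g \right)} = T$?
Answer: $\frac{567}{4} + \frac{9 \sqrt{106}}{4} \approx 164.92$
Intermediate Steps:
$m{\left(T,g \right)} = - \frac{T}{2}$
$\left(2 + m{\left(1,0 \right)}\right)^{2} \left(\sqrt{53 + 53} + 63\right) = \left(2 - \frac{1}{2}\right)^{2} \left(\sqrt{53 + 53} + 63\right) = \left(2 - \frac{1}{2}\right)^{2} \left(\sqrt{106} + 63\right) = \left(\frac{3}{2}\right)^{2} \left(63 + \sqrt{106}\right) = \frac{9 \left(63 + \sqrt{106}\right)}{4} = \frac{567}{4} + \frac{9 \sqrt{106}}{4}$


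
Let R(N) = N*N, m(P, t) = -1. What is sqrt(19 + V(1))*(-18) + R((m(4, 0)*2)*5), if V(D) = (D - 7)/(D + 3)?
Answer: 100 - 9*sqrt(70) ≈ 24.701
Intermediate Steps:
V(D) = (-7 + D)/(3 + D)
R(N) = N**2
sqrt(19 + V(1))*(-18) + R((m(4, 0)*2)*5) = sqrt(19 + (-7 + 1)/(3 + 1))*(-18) + (-1*2*5)**2 = sqrt(19 - 6/4)*(-18) + (-2*5)**2 = sqrt(19 + (1/4)*(-6))*(-18) + (-10)**2 = sqrt(19 - 3/2)*(-18) + 100 = sqrt(35/2)*(-18) + 100 = (sqrt(70)/2)*(-18) + 100 = -9*sqrt(70) + 100 = 100 - 9*sqrt(70)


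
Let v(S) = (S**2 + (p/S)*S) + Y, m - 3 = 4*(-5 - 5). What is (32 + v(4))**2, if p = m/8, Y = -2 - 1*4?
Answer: 89401/64 ≈ 1396.9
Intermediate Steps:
Y = -6 (Y = -2 - 4 = -6)
m = -37 (m = 3 + 4*(-5 - 5) = 3 + 4*(-10) = 3 - 40 = -37)
p = -37/8 ≈ -4.6250
v(S) = -85/8 + S**2 (v(S) = (S**2 + (-37/(8*S))*S) - 6 = (S**2 - 37/8) - 6 = (-37/8 + S**2) - 6 = -85/8 + S**2)
(32 + v(4))**2 = (32 + (-85/8 + 4**2))**2 = (32 + (-85/8 + 16))**2 = (32 + 43/8)**2 = (299/8)**2 = 89401/64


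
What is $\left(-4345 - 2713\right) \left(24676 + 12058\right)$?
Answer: $-259268572$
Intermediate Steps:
$\left(-4345 - 2713\right) \left(24676 + 12058\right) = \left(-7058\right) 36734 = -259268572$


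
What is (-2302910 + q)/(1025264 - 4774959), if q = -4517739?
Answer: 6820649/3749695 ≈ 1.8190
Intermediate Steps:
(-2302910 + q)/(1025264 - 4774959) = (-2302910 - 4517739)/(1025264 - 4774959) = -6820649/(-3749695) = -6820649*(-1/3749695) = 6820649/3749695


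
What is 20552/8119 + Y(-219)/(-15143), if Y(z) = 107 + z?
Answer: 312128264/122946017 ≈ 2.5387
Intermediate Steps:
20552/8119 + Y(-219)/(-15143) = 20552/8119 + (107 - 219)/(-15143) = 20552*(1/8119) - 112*(-1/15143) = 20552/8119 + 112/15143 = 312128264/122946017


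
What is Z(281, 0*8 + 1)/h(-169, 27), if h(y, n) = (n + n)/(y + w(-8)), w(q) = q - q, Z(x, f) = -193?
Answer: 32617/54 ≈ 604.02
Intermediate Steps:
w(q) = 0
h(y, n) = 2*n/y (h(y, n) = (n + n)/(y + 0) = (2*n)/y = 2*n/y)
Z(281, 0*8 + 1)/h(-169, 27) = -193/(2*27/(-169)) = -193/(2*27*(-1/169)) = -193/(-54/169) = -193*(-169/54) = 32617/54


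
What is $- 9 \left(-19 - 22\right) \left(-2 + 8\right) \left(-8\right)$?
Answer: $-17712$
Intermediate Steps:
$- 9 \left(-19 - 22\right) \left(-2 + 8\right) \left(-8\right) = - 9 \left(\left(-41\right) 6\right) \left(-8\right) = \left(-9\right) \left(-246\right) \left(-8\right) = 2214 \left(-8\right) = -17712$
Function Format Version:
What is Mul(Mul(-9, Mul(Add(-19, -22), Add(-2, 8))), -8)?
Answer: -17712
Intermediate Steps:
Mul(Mul(-9, Mul(Add(-19, -22), Add(-2, 8))), -8) = Mul(Mul(-9, Mul(-41, 6)), -8) = Mul(Mul(-9, -246), -8) = Mul(2214, -8) = -17712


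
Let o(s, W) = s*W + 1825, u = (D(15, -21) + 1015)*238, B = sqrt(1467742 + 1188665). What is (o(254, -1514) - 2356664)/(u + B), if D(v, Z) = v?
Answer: -671535290300/60090963193 + 2739395*sqrt(2656407)/60090963193 ≈ -11.101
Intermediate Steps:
B = sqrt(2656407) ≈ 1629.8
u = 245140 (u = (15 + 1015)*238 = 1030*238 = 245140)
o(s, W) = 1825 + W*s (o(s, W) = W*s + 1825 = 1825 + W*s)
(o(254, -1514) - 2356664)/(u + B) = ((1825 - 1514*254) - 2356664)/(245140 + sqrt(2656407)) = ((1825 - 384556) - 2356664)/(245140 + sqrt(2656407)) = (-382731 - 2356664)/(245140 + sqrt(2656407)) = -2739395/(245140 + sqrt(2656407))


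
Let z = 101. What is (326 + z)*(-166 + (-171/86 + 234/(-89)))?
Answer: -557622289/7654 ≈ -72854.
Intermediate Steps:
(326 + z)*(-166 + (-171/86 + 234/(-89))) = (326 + 101)*(-166 + (-171/86 + 234/(-89))) = 427*(-166 + (-171*1/86 + 234*(-1/89))) = 427*(-166 + (-171/86 - 234/89)) = 427*(-166 - 35343/7654) = 427*(-1305907/7654) = -557622289/7654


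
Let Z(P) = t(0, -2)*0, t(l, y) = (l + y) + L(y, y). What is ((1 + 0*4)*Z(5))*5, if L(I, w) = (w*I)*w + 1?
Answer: 0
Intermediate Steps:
L(I, w) = 1 + I*w**2 (L(I, w) = (I*w)*w + 1 = I*w**2 + 1 = 1 + I*w**2)
t(l, y) = 1 + l + y + y**3 (t(l, y) = (l + y) + (1 + y*y**2) = (l + y) + (1 + y**3) = 1 + l + y + y**3)
Z(P) = 0 (Z(P) = (1 + 0 - 2 + (-2)**3)*0 = (1 + 0 - 2 - 8)*0 = -9*0 = 0)
((1 + 0*4)*Z(5))*5 = ((1 + 0*4)*0)*5 = ((1 + 0)*0)*5 = (1*0)*5 = 0*5 = 0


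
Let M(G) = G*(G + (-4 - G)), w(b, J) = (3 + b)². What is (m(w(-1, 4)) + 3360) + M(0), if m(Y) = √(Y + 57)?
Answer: 3360 + √61 ≈ 3367.8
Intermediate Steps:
M(G) = -4*G (M(G) = G*(-4) = -4*G)
m(Y) = √(57 + Y)
(m(w(-1, 4)) + 3360) + M(0) = (√(57 + (3 - 1)²) + 3360) - 4*0 = (√(57 + 2²) + 3360) + 0 = (√(57 + 4) + 3360) + 0 = (√61 + 3360) + 0 = (3360 + √61) + 0 = 3360 + √61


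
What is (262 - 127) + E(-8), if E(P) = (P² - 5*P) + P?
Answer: 231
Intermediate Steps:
E(P) = P² - 4*P
(262 - 127) + E(-8) = (262 - 127) - 8*(-4 - 8) = 135 - 8*(-12) = 135 + 96 = 231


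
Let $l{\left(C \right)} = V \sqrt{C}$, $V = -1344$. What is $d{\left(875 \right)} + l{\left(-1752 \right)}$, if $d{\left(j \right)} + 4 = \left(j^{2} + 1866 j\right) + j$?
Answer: $2399246 - 2688 i \sqrt{438} \approx 2.3992 \cdot 10^{6} - 56256.0 i$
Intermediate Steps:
$d{\left(j \right)} = -4 + j^{2} + 1867 j$ ($d{\left(j \right)} = -4 + \left(\left(j^{2} + 1866 j\right) + j\right) = -4 + \left(j^{2} + 1867 j\right) = -4 + j^{2} + 1867 j$)
$l{\left(C \right)} = - 1344 \sqrt{C}$
$d{\left(875 \right)} + l{\left(-1752 \right)} = \left(-4 + 875^{2} + 1867 \cdot 875\right) - 1344 \sqrt{-1752} = \left(-4 + 765625 + 1633625\right) - 1344 \cdot 2 i \sqrt{438} = 2399246 - 2688 i \sqrt{438}$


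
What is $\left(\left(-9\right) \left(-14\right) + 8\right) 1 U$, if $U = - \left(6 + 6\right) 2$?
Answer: $-3216$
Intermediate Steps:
$U = -24$ ($U = - 12 \cdot 2 = \left(-1\right) 24 = -24$)
$\left(\left(-9\right) \left(-14\right) + 8\right) 1 U = \left(\left(-9\right) \left(-14\right) + 8\right) 1 \left(-24\right) = \left(126 + 8\right) \left(-24\right) = 134 \left(-24\right) = -3216$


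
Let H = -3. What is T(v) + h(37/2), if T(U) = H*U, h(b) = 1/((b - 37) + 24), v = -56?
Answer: 1850/11 ≈ 168.18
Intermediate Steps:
h(b) = 1/(-13 + b) (h(b) = 1/((-37 + b) + 24) = 1/(-13 + b))
T(U) = -3*U
T(v) + h(37/2) = -3*(-56) + 1/(-13 + 37/2) = 168 + 1/(-13 + 37*(1/2)) = 168 + 1/(-13 + 37/2) = 168 + 1/(11/2) = 168 + 2/11 = 1850/11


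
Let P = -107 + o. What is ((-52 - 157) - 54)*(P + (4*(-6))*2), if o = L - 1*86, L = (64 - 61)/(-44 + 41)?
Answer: 63646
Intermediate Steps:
L = -1 (L = 3/(-3) = 3*(-1/3) = -1)
o = -87 (o = -1 - 1*86 = -1 - 86 = -87)
P = -194 (P = -107 - 87 = -194)
((-52 - 157) - 54)*(P + (4*(-6))*2) = ((-52 - 157) - 54)*(-194 + (4*(-6))*2) = (-209 - 54)*(-194 - 24*2) = -263*(-194 - 48) = -263*(-242) = 63646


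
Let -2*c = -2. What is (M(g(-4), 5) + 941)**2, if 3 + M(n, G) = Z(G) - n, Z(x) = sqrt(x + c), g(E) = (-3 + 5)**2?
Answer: (934 + sqrt(6))**2 ≈ 8.7694e+5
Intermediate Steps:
g(E) = 4 (g(E) = 2**2 = 4)
c = 1 (c = -1/2*(-2) = 1)
Z(x) = sqrt(1 + x) (Z(x) = sqrt(x + 1) = sqrt(1 + x))
M(n, G) = -3 + sqrt(1 + G) - n (M(n, G) = -3 + (sqrt(1 + G) - n) = -3 + sqrt(1 + G) - n)
(M(g(-4), 5) + 941)**2 = ((-3 + sqrt(1 + 5) - 1*4) + 941)**2 = ((-3 + sqrt(6) - 4) + 941)**2 = ((-7 + sqrt(6)) + 941)**2 = (934 + sqrt(6))**2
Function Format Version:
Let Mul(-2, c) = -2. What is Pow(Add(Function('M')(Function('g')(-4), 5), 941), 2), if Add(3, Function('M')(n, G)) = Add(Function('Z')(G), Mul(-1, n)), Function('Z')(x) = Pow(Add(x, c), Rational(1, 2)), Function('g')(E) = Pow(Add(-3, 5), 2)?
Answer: Pow(Add(934, Pow(6, Rational(1, 2))), 2) ≈ 8.7694e+5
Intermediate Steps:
Function('g')(E) = 4 (Function('g')(E) = Pow(2, 2) = 4)
c = 1 (c = Mul(Rational(-1, 2), -2) = 1)
Function('Z')(x) = Pow(Add(1, x), Rational(1, 2)) (Function('Z')(x) = Pow(Add(x, 1), Rational(1, 2)) = Pow(Add(1, x), Rational(1, 2)))
Function('M')(n, G) = Add(-3, Pow(Add(1, G), Rational(1, 2)), Mul(-1, n)) (Function('M')(n, G) = Add(-3, Add(Pow(Add(1, G), Rational(1, 2)), Mul(-1, n))) = Add(-3, Pow(Add(1, G), Rational(1, 2)), Mul(-1, n)))
Pow(Add(Function('M')(Function('g')(-4), 5), 941), 2) = Pow(Add(Add(-3, Pow(Add(1, 5), Rational(1, 2)), Mul(-1, 4)), 941), 2) = Pow(Add(Add(-3, Pow(6, Rational(1, 2)), -4), 941), 2) = Pow(Add(Add(-7, Pow(6, Rational(1, 2))), 941), 2) = Pow(Add(934, Pow(6, Rational(1, 2))), 2)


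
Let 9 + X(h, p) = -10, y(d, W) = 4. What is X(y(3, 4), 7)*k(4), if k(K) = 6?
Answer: -114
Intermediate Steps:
X(h, p) = -19 (X(h, p) = -9 - 10 = -19)
X(y(3, 4), 7)*k(4) = -19*6 = -114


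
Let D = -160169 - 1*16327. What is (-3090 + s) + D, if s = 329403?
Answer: 149817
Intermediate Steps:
D = -176496 (D = -160169 - 16327 = -176496)
(-3090 + s) + D = (-3090 + 329403) - 176496 = 326313 - 176496 = 149817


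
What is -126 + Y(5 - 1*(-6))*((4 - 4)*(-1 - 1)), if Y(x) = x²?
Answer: -126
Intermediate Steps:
-126 + Y(5 - 1*(-6))*((4 - 4)*(-1 - 1)) = -126 + (5 - 1*(-6))²*((4 - 4)*(-1 - 1)) = -126 + (5 + 6)²*(0*(-2)) = -126 + 11²*0 = -126 + 121*0 = -126 + 0 = -126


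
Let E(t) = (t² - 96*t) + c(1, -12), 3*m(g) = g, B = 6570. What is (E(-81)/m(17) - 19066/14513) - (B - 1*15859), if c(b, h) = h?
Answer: 2915163422/246721 ≈ 11816.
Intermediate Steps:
m(g) = g/3
E(t) = -12 + t² - 96*t (E(t) = (t² - 96*t) - 12 = -12 + t² - 96*t)
(E(-81)/m(17) - 19066/14513) - (B - 1*15859) = ((-12 + (-81)² - 96*(-81))/(((⅓)*17)) - 19066/14513) - (6570 - 1*15859) = ((-12 + 6561 + 7776)/(17/3) - 19066*1/14513) - (6570 - 15859) = (14325*(3/17) - 19066/14513) - 1*(-9289) = (42975/17 - 19066/14513) + 9289 = 623372053/246721 + 9289 = 2915163422/246721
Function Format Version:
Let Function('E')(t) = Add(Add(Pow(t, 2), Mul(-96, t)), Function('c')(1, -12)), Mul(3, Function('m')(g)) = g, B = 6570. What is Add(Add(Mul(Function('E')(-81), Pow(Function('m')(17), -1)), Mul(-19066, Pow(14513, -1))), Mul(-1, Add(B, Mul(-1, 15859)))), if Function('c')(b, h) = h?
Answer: Rational(2915163422, 246721) ≈ 11816.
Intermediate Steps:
Function('m')(g) = Mul(Rational(1, 3), g)
Function('E')(t) = Add(-12, Pow(t, 2), Mul(-96, t)) (Function('E')(t) = Add(Add(Pow(t, 2), Mul(-96, t)), -12) = Add(-12, Pow(t, 2), Mul(-96, t)))
Add(Add(Mul(Function('E')(-81), Pow(Function('m')(17), -1)), Mul(-19066, Pow(14513, -1))), Mul(-1, Add(B, Mul(-1, 15859)))) = Add(Add(Mul(Add(-12, Pow(-81, 2), Mul(-96, -81)), Pow(Mul(Rational(1, 3), 17), -1)), Mul(-19066, Pow(14513, -1))), Mul(-1, Add(6570, Mul(-1, 15859)))) = Add(Add(Mul(Add(-12, 6561, 7776), Pow(Rational(17, 3), -1)), Mul(-19066, Rational(1, 14513))), Mul(-1, Add(6570, -15859))) = Add(Add(Mul(14325, Rational(3, 17)), Rational(-19066, 14513)), Mul(-1, -9289)) = Add(Add(Rational(42975, 17), Rational(-19066, 14513)), 9289) = Add(Rational(623372053, 246721), 9289) = Rational(2915163422, 246721)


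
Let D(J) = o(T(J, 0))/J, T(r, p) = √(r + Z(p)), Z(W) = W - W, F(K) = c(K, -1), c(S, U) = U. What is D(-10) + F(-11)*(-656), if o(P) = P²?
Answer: 657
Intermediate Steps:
F(K) = -1
Z(W) = 0
T(r, p) = √r (T(r, p) = √(r + 0) = √r)
D(J) = 1 (D(J) = (√J)²/J = J/J = 1)
D(-10) + F(-11)*(-656) = 1 - 1*(-656) = 1 + 656 = 657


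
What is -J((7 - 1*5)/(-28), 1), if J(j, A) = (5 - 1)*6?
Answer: -24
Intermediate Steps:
J(j, A) = 24 (J(j, A) = 4*6 = 24)
-J((7 - 1*5)/(-28), 1) = -1*24 = -24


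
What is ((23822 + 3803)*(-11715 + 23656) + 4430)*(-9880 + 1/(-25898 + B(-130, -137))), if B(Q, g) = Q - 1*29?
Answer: -84923948172668355/26057 ≈ -3.2592e+12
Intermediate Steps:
B(Q, g) = -29 + Q (B(Q, g) = Q - 29 = -29 + Q)
((23822 + 3803)*(-11715 + 23656) + 4430)*(-9880 + 1/(-25898 + B(-130, -137))) = ((23822 + 3803)*(-11715 + 23656) + 4430)*(-9880 + 1/(-25898 + (-29 - 130))) = (27625*11941 + 4430)*(-9880 + 1/(-25898 - 159)) = (329870125 + 4430)*(-9880 + 1/(-26057)) = 329874555*(-9880 - 1/26057) = 329874555*(-257443161/26057) = -84923948172668355/26057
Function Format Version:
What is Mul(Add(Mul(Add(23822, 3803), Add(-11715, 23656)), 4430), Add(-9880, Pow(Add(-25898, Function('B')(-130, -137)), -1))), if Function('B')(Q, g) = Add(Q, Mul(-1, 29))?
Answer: Rational(-84923948172668355, 26057) ≈ -3.2592e+12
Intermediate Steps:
Function('B')(Q, g) = Add(-29, Q) (Function('B')(Q, g) = Add(Q, -29) = Add(-29, Q))
Mul(Add(Mul(Add(23822, 3803), Add(-11715, 23656)), 4430), Add(-9880, Pow(Add(-25898, Function('B')(-130, -137)), -1))) = Mul(Add(Mul(Add(23822, 3803), Add(-11715, 23656)), 4430), Add(-9880, Pow(Add(-25898, Add(-29, -130)), -1))) = Mul(Add(Mul(27625, 11941), 4430), Add(-9880, Pow(Add(-25898, -159), -1))) = Mul(Add(329870125, 4430), Add(-9880, Pow(-26057, -1))) = Mul(329874555, Add(-9880, Rational(-1, 26057))) = Mul(329874555, Rational(-257443161, 26057)) = Rational(-84923948172668355, 26057)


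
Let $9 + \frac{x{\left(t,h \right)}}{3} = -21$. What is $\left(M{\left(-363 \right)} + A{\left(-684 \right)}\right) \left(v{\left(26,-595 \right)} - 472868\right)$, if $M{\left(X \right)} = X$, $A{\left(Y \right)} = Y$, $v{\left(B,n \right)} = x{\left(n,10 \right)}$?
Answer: $495187026$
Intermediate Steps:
$x{\left(t,h \right)} = -90$ ($x{\left(t,h \right)} = -27 + 3 \left(-21\right) = -27 - 63 = -90$)
$v{\left(B,n \right)} = -90$
$\left(M{\left(-363 \right)} + A{\left(-684 \right)}\right) \left(v{\left(26,-595 \right)} - 472868\right) = \left(-363 - 684\right) \left(-90 - 472868\right) = \left(-1047\right) \left(-472958\right) = 495187026$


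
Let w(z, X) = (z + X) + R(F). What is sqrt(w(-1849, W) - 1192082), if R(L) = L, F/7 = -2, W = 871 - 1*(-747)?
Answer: I*sqrt(1192327) ≈ 1091.9*I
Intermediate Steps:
W = 1618 (W = 871 + 747 = 1618)
F = -14 (F = 7*(-2) = -14)
w(z, X) = -14 + X + z (w(z, X) = (z + X) - 14 = (X + z) - 14 = -14 + X + z)
sqrt(w(-1849, W) - 1192082) = sqrt((-14 + 1618 - 1849) - 1192082) = sqrt(-245 - 1192082) = sqrt(-1192327) = I*sqrt(1192327)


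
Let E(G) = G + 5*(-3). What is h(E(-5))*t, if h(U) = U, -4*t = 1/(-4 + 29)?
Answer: ⅕ ≈ 0.20000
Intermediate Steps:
t = -1/100 (t = -1/(4*(-4 + 29)) = -¼/25 = -¼*1/25 = -1/100 ≈ -0.010000)
E(G) = -15 + G (E(G) = G - 15 = -15 + G)
h(E(-5))*t = (-15 - 5)*(-1/100) = -20*(-1/100) = ⅕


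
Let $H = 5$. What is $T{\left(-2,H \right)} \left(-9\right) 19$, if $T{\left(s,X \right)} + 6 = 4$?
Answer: $342$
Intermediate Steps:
$T{\left(s,X \right)} = -2$ ($T{\left(s,X \right)} = -6 + 4 = -2$)
$T{\left(-2,H \right)} \left(-9\right) 19 = \left(-2\right) \left(-9\right) 19 = 18 \cdot 19 = 342$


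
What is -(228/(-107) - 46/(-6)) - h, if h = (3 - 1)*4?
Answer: -4345/321 ≈ -13.536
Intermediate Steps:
h = 8 (h = 2*4 = 8)
-(228/(-107) - 46/(-6)) - h = -(228/(-107) - 46/(-6)) - 1*8 = -(228*(-1/107) - 46*(-⅙)) - 8 = -(-228/107 + 23/3) - 8 = -1*1777/321 - 8 = -1777/321 - 8 = -4345/321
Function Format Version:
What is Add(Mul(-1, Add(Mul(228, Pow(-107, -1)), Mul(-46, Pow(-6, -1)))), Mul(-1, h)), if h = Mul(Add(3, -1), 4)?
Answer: Rational(-4345, 321) ≈ -13.536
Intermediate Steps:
h = 8 (h = Mul(2, 4) = 8)
Add(Mul(-1, Add(Mul(228, Pow(-107, -1)), Mul(-46, Pow(-6, -1)))), Mul(-1, h)) = Add(Mul(-1, Add(Mul(228, Pow(-107, -1)), Mul(-46, Pow(-6, -1)))), Mul(-1, 8)) = Add(Mul(-1, Add(Mul(228, Rational(-1, 107)), Mul(-46, Rational(-1, 6)))), -8) = Add(Mul(-1, Add(Rational(-228, 107), Rational(23, 3))), -8) = Add(Mul(-1, Rational(1777, 321)), -8) = Add(Rational(-1777, 321), -8) = Rational(-4345, 321)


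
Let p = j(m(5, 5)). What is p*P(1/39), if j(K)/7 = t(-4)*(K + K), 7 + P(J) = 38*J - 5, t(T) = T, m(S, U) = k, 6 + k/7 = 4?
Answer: -337120/39 ≈ -8644.1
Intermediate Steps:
k = -14 (k = -42 + 7*4 = -42 + 28 = -14)
m(S, U) = -14
P(J) = -12 + 38*J (P(J) = -7 + (38*J - 5) = -7 + (-5 + 38*J) = -12 + 38*J)
j(K) = -56*K (j(K) = 7*(-4*(K + K)) = 7*(-8*K) = -56*K)
p = 784 (p = -56*(-14) = 784)
p*P(1/39) = 784*(-12 + 38/39) = 784*(-430/39) = -337120/39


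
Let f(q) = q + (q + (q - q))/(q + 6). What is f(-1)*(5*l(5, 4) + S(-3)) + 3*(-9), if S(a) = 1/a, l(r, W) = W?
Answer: -253/5 ≈ -50.600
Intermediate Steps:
f(q) = q + q/(6 + q) (f(q) = q + (q + 0)/(6 + q) = q + q/(6 + q))
f(-1)*(5*l(5, 4) + S(-3)) + 3*(-9) = (-(7 - 1)/(6 - 1))*(5*4 + 1/(-3)) + 3*(-9) = (-1*6/5)*(20 - ⅓) - 27 = -1*⅕*6*(59/3) - 27 = -6/5*59/3 - 27 = -118/5 - 27 = -253/5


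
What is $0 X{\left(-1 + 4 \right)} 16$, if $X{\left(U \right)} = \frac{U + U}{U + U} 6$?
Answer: $0$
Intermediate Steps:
$X{\left(U \right)} = 6$ ($X{\left(U \right)} = \frac{2 U}{2 U} 6 = 2 U \frac{1}{2 U} 6 = 1 \cdot 6 = 6$)
$0 X{\left(-1 + 4 \right)} 16 = 0 \cdot 6 \cdot 16 = 0 \cdot 16 = 0$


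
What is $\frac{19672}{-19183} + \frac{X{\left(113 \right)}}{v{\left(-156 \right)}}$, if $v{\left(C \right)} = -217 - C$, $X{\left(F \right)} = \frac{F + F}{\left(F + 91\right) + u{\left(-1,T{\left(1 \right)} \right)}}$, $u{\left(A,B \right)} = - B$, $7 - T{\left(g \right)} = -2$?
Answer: $- \frac{238333798}{228181785} \approx -1.0445$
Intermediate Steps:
$T{\left(g \right)} = 9$ ($T{\left(g \right)} = 7 - -2 = 7 + 2 = 9$)
$X{\left(F \right)} = \frac{2 F}{82 + F}$ ($X{\left(F \right)} = \frac{F + F}{\left(F + 91\right) - 9} = \frac{2 F}{\left(91 + F\right) - 9} = \frac{2 F}{82 + F}$)
$\frac{19672}{-19183} + \frac{X{\left(113 \right)}}{v{\left(-156 \right)}} = \frac{19672}{-19183} + \frac{2 \cdot 113 \frac{1}{82 + 113}}{-217 - -156} = 19672 \left(- \frac{1}{19183}\right) + \frac{2 \cdot 113 \cdot \frac{1}{195}}{-217 + 156} = - \frac{19672}{19183} + \frac{2 \cdot 113 \cdot \frac{1}{195}}{-61} = - \frac{19672}{19183} + \frac{226}{195} \left(- \frac{1}{61}\right) = - \frac{19672}{19183} - \frac{226}{11895} = - \frac{238333798}{228181785}$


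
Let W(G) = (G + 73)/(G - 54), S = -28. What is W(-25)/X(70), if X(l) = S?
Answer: 12/553 ≈ 0.021700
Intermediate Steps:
X(l) = -28
W(G) = (73 + G)/(-54 + G)
W(-25)/X(70) = ((73 - 25)/(-54 - 25))/(-28) = (48/(-79))*(-1/28) = -1/79*48*(-1/28) = -48/79*(-1/28) = 12/553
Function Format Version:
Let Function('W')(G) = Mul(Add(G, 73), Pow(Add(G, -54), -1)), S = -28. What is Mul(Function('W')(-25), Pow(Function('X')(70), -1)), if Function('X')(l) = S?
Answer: Rational(12, 553) ≈ 0.021700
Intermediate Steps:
Function('X')(l) = -28
Function('W')(G) = Mul(Pow(Add(-54, G), -1), Add(73, G)) (Function('W')(G) = Mul(Add(73, G), Pow(Add(-54, G), -1)) = Mul(Pow(Add(-54, G), -1), Add(73, G)))
Mul(Function('W')(-25), Pow(Function('X')(70), -1)) = Mul(Mul(Pow(Add(-54, -25), -1), Add(73, -25)), Pow(-28, -1)) = Mul(Mul(Pow(-79, -1), 48), Rational(-1, 28)) = Mul(Mul(Rational(-1, 79), 48), Rational(-1, 28)) = Mul(Rational(-48, 79), Rational(-1, 28)) = Rational(12, 553)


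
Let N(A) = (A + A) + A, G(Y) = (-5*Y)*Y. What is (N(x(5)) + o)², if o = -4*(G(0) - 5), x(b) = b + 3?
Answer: 1936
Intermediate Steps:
G(Y) = -5*Y²
x(b) = 3 + b
N(A) = 3*A (N(A) = 2*A + A = 3*A)
o = 20 (o = -4*(-5*0² - 5) = -4*(-5*0 - 5) = -4*(0 - 5) = -4*(-5) = 20)
(N(x(5)) + o)² = (3*(3 + 5) + 20)² = (3*8 + 20)² = (24 + 20)² = 44² = 1936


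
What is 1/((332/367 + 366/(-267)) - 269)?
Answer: -32663/8801573 ≈ -0.0037110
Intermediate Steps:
1/((332/367 + 366/(-267)) - 269) = 1/((332*(1/367) + 366*(-1/267)) - 269) = 1/((332/367 - 122/89) - 269) = 1/(-15226/32663 - 269) = 1/(-8801573/32663) = -32663/8801573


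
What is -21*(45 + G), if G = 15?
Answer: -1260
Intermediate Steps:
-21*(45 + G) = -21*(45 + 15) = -21*60 = -1260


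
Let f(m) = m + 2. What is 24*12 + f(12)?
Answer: 302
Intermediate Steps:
f(m) = 2 + m
24*12 + f(12) = 24*12 + (2 + 12) = 288 + 14 = 302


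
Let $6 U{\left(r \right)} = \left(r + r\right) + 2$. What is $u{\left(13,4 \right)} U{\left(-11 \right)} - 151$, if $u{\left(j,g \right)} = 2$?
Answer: $- \frac{473}{3} \approx -157.67$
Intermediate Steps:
$U{\left(r \right)} = \frac{1}{3} + \frac{r}{3}$ ($U{\left(r \right)} = \frac{\left(r + r\right) + 2}{6} = \frac{2 r + 2}{6} = \frac{2 + 2 r}{6} = \frac{1}{3} + \frac{r}{3}$)
$u{\left(13,4 \right)} U{\left(-11 \right)} - 151 = 2 \left(\frac{1}{3} + \frac{1}{3} \left(-11\right)\right) - 151 = 2 \left(\frac{1}{3} - \frac{11}{3}\right) - 151 = 2 \left(- \frac{10}{3}\right) - 151 = - \frac{20}{3} - 151 = - \frac{473}{3}$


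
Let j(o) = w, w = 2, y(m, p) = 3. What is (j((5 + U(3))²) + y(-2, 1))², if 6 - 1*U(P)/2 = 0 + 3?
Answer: 25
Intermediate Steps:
U(P) = 6 (U(P) = 12 - 2*(0 + 3) = 12 - 2*3 = 12 - 6 = 6)
j(o) = 2
(j((5 + U(3))²) + y(-2, 1))² = (2 + 3)² = 5² = 25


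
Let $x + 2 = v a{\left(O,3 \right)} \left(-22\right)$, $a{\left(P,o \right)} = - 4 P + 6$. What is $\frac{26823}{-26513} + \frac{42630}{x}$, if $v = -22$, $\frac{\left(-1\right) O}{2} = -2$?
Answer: $- \frac{210021026}{21395991} \approx -9.8159$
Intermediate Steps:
$O = 4$ ($O = \left(-2\right) \left(-2\right) = 4$)
$a{\left(P,o \right)} = 6 - 4 P$
$x = -4842$ ($x = -2 + - 22 \left(6 - 16\right) \left(-22\right) = -2 + \left(-22\right) \left(-10\right) \left(-22\right) = -2 + 220 \left(-22\right) = -2 - 4840 = -4842$)
$\frac{26823}{-26513} + \frac{42630}{x} = \frac{26823}{-26513} + \frac{42630}{-4842} = 26823 \left(- \frac{1}{26513}\right) + 42630 \left(- \frac{1}{4842}\right) = - \frac{26823}{26513} - \frac{7105}{807} = - \frac{210021026}{21395991}$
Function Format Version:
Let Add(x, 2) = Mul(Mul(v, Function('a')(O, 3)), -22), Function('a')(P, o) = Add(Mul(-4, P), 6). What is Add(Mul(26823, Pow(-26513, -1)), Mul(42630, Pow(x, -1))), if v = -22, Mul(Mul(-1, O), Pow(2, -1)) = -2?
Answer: Rational(-210021026, 21395991) ≈ -9.8159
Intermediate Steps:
O = 4 (O = Mul(-2, -2) = 4)
Function('a')(P, o) = Add(6, Mul(-4, P))
x = -4842 (x = Add(-2, Mul(Mul(-22, Add(6, Mul(-4, 4))), -22)) = Add(-2, Mul(Mul(-22, Add(6, -16)), -22)) = Add(-2, Mul(Mul(-22, -10), -22)) = Add(-2, Mul(220, -22)) = Add(-2, -4840) = -4842)
Add(Mul(26823, Pow(-26513, -1)), Mul(42630, Pow(x, -1))) = Add(Mul(26823, Pow(-26513, -1)), Mul(42630, Pow(-4842, -1))) = Add(Mul(26823, Rational(-1, 26513)), Mul(42630, Rational(-1, 4842))) = Add(Rational(-26823, 26513), Rational(-7105, 807)) = Rational(-210021026, 21395991)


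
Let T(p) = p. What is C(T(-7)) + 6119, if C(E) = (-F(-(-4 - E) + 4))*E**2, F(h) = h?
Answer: 6070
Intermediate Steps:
C(E) = E**2*(-8 - E) (C(E) = (-(-(-4 - E) + 4))*E**2 = (-((4 + E) + 4))*E**2 = (-(8 + E))*E**2 = (-8 - E)*E**2 = E**2*(-8 - E))
C(T(-7)) + 6119 = (-7)**2*(-8 - 1*(-7)) + 6119 = 49*(-8 + 7) + 6119 = 49*(-1) + 6119 = -49 + 6119 = 6070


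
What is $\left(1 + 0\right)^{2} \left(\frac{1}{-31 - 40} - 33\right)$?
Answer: $- \frac{2344}{71} \approx -33.014$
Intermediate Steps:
$\left(1 + 0\right)^{2} \left(\frac{1}{-31 - 40} - 33\right) = 1^{2} \left(\frac{1}{-71} - 33\right) = 1 \left(- \frac{1}{71} - 33\right) = 1 \left(- \frac{2344}{71}\right) = - \frac{2344}{71}$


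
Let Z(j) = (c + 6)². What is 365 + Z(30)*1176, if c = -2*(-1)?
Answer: 75629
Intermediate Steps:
c = 2
Z(j) = 64 (Z(j) = (2 + 6)² = 8² = 64)
365 + Z(30)*1176 = 365 + 64*1176 = 365 + 75264 = 75629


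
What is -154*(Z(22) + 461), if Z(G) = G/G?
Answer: -71148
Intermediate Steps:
Z(G) = 1
-154*(Z(22) + 461) = -154*(1 + 461) = -154*462 = -71148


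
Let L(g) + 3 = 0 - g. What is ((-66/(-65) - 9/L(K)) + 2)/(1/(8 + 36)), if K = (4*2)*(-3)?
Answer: 51788/455 ≈ 113.82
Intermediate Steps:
K = -24 (K = 8*(-3) = -24)
L(g) = -3 - g (L(g) = -3 + (0 - g) = -3 - g)
((-66/(-65) - 9/L(K)) + 2)/(1/(8 + 36)) = ((-66/(-65) - 9/(-3 - 1*(-24))) + 2)/(1/(8 + 36)) = ((-66*(-1/65) - 9/(-3 + 24)) + 2)/(1/44) = ((66/65 - 9/21) + 2)/(1/44) = ((66/65 - 9*1/21) + 2)*44 = ((66/65 - 3/7) + 2)*44 = (267/455 + 2)*44 = (1177/455)*44 = 51788/455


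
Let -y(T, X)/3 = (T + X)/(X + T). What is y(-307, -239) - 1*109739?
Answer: -109742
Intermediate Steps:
y(T, X) = -3 (y(T, X) = -3*(T + X)/(X + T) = -3*(T + X)/(T + X) = -3*1 = -3)
y(-307, -239) - 1*109739 = -3 - 1*109739 = -3 - 109739 = -109742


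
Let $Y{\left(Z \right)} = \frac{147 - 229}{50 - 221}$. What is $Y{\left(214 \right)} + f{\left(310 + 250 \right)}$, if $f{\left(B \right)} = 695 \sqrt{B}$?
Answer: $\frac{82}{171} + 2780 \sqrt{35} \approx 16447.0$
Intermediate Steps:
$Y{\left(Z \right)} = \frac{82}{171}$ ($Y{\left(Z \right)} = - \frac{82}{50 - 221} = - \frac{82}{-171} = \left(-82\right) \left(- \frac{1}{171}\right) = \frac{82}{171}$)
$Y{\left(214 \right)} + f{\left(310 + 250 \right)} = \frac{82}{171} + 695 \sqrt{310 + 250} = \frac{82}{171} + 695 \sqrt{560} = \frac{82}{171} + 695 \cdot 4 \sqrt{35} = \frac{82}{171} + 2780 \sqrt{35}$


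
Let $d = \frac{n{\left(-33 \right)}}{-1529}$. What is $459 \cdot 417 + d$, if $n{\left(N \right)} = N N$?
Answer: $\frac{26604918}{139} \approx 1.914 \cdot 10^{5}$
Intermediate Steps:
$n{\left(N \right)} = N^{2}$
$d = - \frac{99}{139}$ ($d = \frac{\left(-33\right)^{2}}{-1529} = 1089 \left(- \frac{1}{1529}\right) = - \frac{99}{139} \approx -0.71223$)
$459 \cdot 417 + d = 459 \cdot 417 - \frac{99}{139} = 191403 - \frac{99}{139} = \frac{26604918}{139}$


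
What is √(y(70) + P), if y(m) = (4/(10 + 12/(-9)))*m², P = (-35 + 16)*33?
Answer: 3*√30693/13 ≈ 40.429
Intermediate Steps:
P = -627 (P = -19*33 = -627)
y(m) = 6*m²/13 (y(m) = (4/(10 + 12*(-⅑)))*m² = (4/(10 - 4/3))*m² = (4/(26/3))*m² = (4*(3/26))*m² = 6*m²/13)
√(y(70) + P) = √((6/13)*70² - 627) = √((6/13)*4900 - 627) = √(29400/13 - 627) = √(21249/13) = 3*√30693/13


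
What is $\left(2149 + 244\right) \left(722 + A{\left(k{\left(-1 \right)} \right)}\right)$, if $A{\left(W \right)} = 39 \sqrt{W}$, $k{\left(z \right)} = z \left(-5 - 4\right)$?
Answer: $2007727$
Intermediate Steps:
$k{\left(z \right)} = - 9 z$ ($k{\left(z \right)} = z \left(-9\right) = - 9 z$)
$\left(2149 + 244\right) \left(722 + A{\left(k{\left(-1 \right)} \right)}\right) = \left(2149 + 244\right) \left(722 + 39 \sqrt{\left(-9\right) \left(-1\right)}\right) = 2393 \left(722 + 39 \sqrt{9}\right) = 2393 \left(722 + 39 \cdot 3\right) = 2393 \left(722 + 117\right) = 2393 \cdot 839 = 2007727$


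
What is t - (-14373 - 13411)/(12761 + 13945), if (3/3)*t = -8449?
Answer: -112805605/13353 ≈ -8448.0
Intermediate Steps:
t = -8449
t - (-14373 - 13411)/(12761 + 13945) = -8449 - (-14373 - 13411)/(12761 + 13945) = -8449 - (-27784)/26706 = -8449 - 1*(-13892/13353) = -8449 + 13892/13353 = -112805605/13353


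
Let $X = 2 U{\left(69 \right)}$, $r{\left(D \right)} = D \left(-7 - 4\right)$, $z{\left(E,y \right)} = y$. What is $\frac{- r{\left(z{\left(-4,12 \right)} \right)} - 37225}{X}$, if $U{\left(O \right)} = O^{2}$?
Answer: $- \frac{37093}{9522} \approx -3.8955$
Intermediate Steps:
$r{\left(D \right)} = - 11 D$ ($r{\left(D \right)} = D \left(-11\right) = - 11 D$)
$X = 9522$ ($X = 2 \cdot 69^{2} = 2 \cdot 4761 = 9522$)
$\frac{- r{\left(z{\left(-4,12 \right)} \right)} - 37225}{X} = \frac{- \left(-11\right) 12 - 37225}{9522} = \left(\left(-1\right) \left(-132\right) - 37225\right) \frac{1}{9522} = \left(132 - 37225\right) \frac{1}{9522} = \left(-37093\right) \frac{1}{9522} = - \frac{37093}{9522}$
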